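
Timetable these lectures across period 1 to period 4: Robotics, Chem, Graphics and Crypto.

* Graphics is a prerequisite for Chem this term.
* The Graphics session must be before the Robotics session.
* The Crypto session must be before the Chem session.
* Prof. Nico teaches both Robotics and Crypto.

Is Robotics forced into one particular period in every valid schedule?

Robotics can be period 2 (e.g. Crypto in period 1; Chem in period 2; Graphics in period 1; Robotics in period 2) or period 3 (e.g. Graphics in period 1, Chem in period 2, Crypto in period 1, Robotics in period 3).

No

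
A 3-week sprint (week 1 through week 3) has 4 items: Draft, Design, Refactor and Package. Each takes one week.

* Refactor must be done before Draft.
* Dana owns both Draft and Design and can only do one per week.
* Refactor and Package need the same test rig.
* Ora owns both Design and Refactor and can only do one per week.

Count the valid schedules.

Splitting on Draft: it can be week 2 (2), week 3 (4). Listing each branch's schedules as (Design, Refactor, Package) by week number:
Draft=week 2: (3,1,2) (3,1,3) — 2.
Draft=week 3: (1,2,1) (1,2,3) (2,1,2) (2,1,3) — 4.
Summing: 2 + 4 = 6.

6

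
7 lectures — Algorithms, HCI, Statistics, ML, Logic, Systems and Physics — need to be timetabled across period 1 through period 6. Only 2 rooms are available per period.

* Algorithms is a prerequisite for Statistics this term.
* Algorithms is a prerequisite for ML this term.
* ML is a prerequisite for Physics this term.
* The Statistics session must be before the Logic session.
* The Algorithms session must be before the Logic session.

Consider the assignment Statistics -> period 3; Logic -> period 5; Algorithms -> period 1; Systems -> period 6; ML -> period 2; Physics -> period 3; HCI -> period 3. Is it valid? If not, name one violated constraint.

No — it violates: Only 2 rooms are available per period

Algorithms is a prerequisite for Statistics this term — holds.
The Algorithms session must be before the Logic session — holds.
ML is a prerequisite for Physics this term — holds.
Only 2 rooms are available per period — violated.
Algorithms is a prerequisite for ML this term — holds.
The Statistics session must be before the Logic session — holds.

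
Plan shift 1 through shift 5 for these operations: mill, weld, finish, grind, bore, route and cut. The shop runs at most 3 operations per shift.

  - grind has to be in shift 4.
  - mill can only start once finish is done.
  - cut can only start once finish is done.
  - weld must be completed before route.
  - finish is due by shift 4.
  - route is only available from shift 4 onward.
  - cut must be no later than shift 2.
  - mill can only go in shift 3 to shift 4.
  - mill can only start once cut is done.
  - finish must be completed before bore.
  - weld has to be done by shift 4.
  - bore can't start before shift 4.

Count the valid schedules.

Splitting on mill: it can be shift 3 (14), shift 4 (10). Listing each branch's schedules as (weld, finish, grind, bore, route, cut) by shift number:
mill=shift 3: (1,1,4,4,4,2) (1,1,4,4,5,2) (1,1,4,5,4,2) (1,1,4,5,5,2) (2,1,4,4,4,2) (2,1,4,4,5,2) (2,1,4,5,4,2) (2,1,4,5,5,2) (3,1,4,4,4,2) (3,1,4,4,5,2) (3,1,4,5,4,2) (3,1,4,5,5,2) (4,1,4,4,5,2) (4,1,4,5,5,2) — 14.
mill=shift 4: (1,1,4,4,5,2) (1,1,4,5,4,2) (1,1,4,5,5,2) (2,1,4,4,5,2) (2,1,4,5,4,2) (2,1,4,5,5,2) (3,1,4,4,5,2) (3,1,4,5,4,2) (3,1,4,5,5,2) (4,1,4,5,5,2) — 10.
Summing: 14 + 10 = 24.

24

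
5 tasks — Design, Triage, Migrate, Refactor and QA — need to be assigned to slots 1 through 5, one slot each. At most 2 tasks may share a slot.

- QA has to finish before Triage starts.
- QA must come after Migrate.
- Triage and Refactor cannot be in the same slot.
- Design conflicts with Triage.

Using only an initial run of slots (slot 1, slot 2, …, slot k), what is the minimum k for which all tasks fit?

The precedence chain requires at least 3 distinct slots.
With at most 2 per slot and 5 tasks, at least 3 slots are needed.
3 works (last occupied slot: 3): for example Migrate in 1, QA in 2, Design in 1, Triage in 3, Refactor in 2.

3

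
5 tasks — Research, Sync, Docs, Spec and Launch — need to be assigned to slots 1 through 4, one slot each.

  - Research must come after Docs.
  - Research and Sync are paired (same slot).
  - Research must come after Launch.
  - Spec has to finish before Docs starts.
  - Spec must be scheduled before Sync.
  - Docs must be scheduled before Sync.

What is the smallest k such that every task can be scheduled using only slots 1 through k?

3 slots

The precedence chain requires at least 3 distinct slots.
3 works (last occupied slot: 3): for example Spec in 1, Sync in 3, Launch in 1, Research in 3, Docs in 2.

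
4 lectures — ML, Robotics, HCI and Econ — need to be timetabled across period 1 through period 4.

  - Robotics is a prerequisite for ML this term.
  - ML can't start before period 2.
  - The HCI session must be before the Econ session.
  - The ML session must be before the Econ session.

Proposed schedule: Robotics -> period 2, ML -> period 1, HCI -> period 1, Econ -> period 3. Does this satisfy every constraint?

The ML session must be before the Econ session — holds.
The HCI session must be before the Econ session — holds.
Robotics is a prerequisite for ML this term — violated.
ML can't start before period 2 — violated.

No. Robotics is a prerequisite for ML this term is not satisfied.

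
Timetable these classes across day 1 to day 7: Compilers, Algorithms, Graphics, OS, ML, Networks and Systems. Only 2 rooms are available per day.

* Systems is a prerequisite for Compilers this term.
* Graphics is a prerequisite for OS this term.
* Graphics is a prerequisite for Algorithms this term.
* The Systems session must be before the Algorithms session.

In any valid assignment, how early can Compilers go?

day 2

Precedence pushes Compilers to at least day 2.
Compilers at day 2 is achievable: OS in day 3; Compilers in day 2; Networks in day 4; Graphics in day 1; Systems in day 1; ML in day 3; Algorithms in day 2.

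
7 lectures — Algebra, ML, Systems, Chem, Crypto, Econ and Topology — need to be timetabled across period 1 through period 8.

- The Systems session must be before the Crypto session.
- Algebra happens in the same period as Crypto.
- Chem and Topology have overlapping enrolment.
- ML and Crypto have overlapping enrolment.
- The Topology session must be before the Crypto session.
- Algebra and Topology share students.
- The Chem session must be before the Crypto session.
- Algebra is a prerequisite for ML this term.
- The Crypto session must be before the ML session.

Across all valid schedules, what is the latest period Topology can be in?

period 6

Downstream work caps Topology at period 6.
Topology at period 6 is achievable: ML=period 8; Topology=period 6; Crypto=period 7; Systems=period 1; Algebra=period 7; Econ=period 1; Chem=period 1.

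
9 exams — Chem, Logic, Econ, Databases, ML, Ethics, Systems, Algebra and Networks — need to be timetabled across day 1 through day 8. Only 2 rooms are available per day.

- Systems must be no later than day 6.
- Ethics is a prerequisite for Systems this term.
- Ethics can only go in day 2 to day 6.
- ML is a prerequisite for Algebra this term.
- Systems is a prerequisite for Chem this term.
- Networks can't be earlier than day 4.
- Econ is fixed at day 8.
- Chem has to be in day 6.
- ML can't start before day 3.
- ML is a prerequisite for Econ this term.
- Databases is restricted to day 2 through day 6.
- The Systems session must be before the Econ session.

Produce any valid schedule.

Ethics in day 2; Databases in day 2; Networks in day 4; ML in day 3; Econ in day 8; Systems in day 3; Algebra in day 4; Logic in day 1; Chem in day 6

Checking: ML(day 3) before Econ(day 8); Systems(day 3) before Chem(day 6); ML(day 3) before Algebra(day 4); Ethics(day 2) before Systems(day 3); Systems(day 3) before Econ(day 8); Databases=day 2 in [day 2,day 6]; Econ=day 8 in [day 8,day 8]; Ethics=day 2 in [day 2,day 6]; Systems=day 3 in [day 1,day 6]; Chem=day 6 in [day 6,day 6]; Networks=day 4 in [day 4,day 8]; ML=day 3 in [day 3,day 8]; max 2 per day (cap 2).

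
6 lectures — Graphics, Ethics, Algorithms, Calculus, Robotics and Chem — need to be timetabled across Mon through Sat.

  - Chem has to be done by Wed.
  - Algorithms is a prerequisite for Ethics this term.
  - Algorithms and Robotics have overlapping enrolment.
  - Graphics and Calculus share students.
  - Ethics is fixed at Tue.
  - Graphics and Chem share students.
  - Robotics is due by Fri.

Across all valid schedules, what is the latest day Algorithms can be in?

Downstream work caps Algorithms at Mon.
Algorithms at Mon is achievable: Calculus -> Mon, Robotics -> Tue, Graphics -> Tue, Ethics -> Tue, Chem -> Mon, Algorithms -> Mon.

Mon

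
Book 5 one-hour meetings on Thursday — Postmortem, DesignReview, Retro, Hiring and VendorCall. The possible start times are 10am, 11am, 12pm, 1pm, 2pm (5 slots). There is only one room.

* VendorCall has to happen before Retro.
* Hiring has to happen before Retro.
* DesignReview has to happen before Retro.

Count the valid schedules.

Splitting on Postmortem: it can be 10am (6), 11am (6), 12pm (6), 1pm (6), 2pm (6). Listing each branch's schedules as (DesignReview, Retro, Hiring, VendorCall):
Postmortem=10am: (11am,2pm,12pm,1pm) (11am,2pm,1pm,12pm) (12pm,2pm,11am,1pm) (12pm,2pm,1pm,11am) (1pm,2pm,11am,12pm) (1pm,2pm,12pm,11am) — 6.
Postmortem=11am: (10am,2pm,12pm,1pm) (10am,2pm,1pm,12pm) (12pm,2pm,10am,1pm) (12pm,2pm,1pm,10am) (1pm,2pm,10am,12pm) (1pm,2pm,12pm,10am) — 6.
Postmortem=12pm: (10am,2pm,11am,1pm) (10am,2pm,1pm,11am) (11am,2pm,10am,1pm) (11am,2pm,1pm,10am) (1pm,2pm,10am,11am) (1pm,2pm,11am,10am) — 6.
Postmortem=1pm: (10am,2pm,11am,12pm) (10am,2pm,12pm,11am) (11am,2pm,10am,12pm) (11am,2pm,12pm,10am) (12pm,2pm,10am,11am) (12pm,2pm,11am,10am) — 6.
Postmortem=2pm: (10am,1pm,11am,12pm) (10am,1pm,12pm,11am) (11am,1pm,10am,12pm) (11am,1pm,12pm,10am) (12pm,1pm,10am,11am) (12pm,1pm,11am,10am) — 6.
Summing: 6 + 6 + 6 + 6 + 6 = 30.

30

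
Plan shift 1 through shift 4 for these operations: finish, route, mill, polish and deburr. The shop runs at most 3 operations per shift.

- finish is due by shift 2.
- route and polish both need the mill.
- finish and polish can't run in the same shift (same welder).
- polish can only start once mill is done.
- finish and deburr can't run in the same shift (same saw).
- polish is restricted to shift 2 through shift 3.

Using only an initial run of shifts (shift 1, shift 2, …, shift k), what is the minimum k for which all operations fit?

The precedence chain requires at least 2 distinct shifts.
With at most 3 per shift and 5 operations, at least 2 shifts are needed.
2 works (last occupied shift: shift 2): for example polish=shift 2; deburr=shift 2; route=shift 1; mill=shift 1; finish=shift 1.

2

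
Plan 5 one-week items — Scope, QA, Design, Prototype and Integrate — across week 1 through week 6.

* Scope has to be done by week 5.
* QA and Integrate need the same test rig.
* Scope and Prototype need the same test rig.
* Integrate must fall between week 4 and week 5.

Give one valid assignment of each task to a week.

QA in week 1; Prototype in week 2; Design in week 1; Scope in week 1; Integrate in week 4

Checking: Scope(week 1) != Prototype(week 2); QA(week 1) != Integrate(week 4); Integrate=week 4 in [week 4,week 5]; Scope=week 1 in [week 1,week 5].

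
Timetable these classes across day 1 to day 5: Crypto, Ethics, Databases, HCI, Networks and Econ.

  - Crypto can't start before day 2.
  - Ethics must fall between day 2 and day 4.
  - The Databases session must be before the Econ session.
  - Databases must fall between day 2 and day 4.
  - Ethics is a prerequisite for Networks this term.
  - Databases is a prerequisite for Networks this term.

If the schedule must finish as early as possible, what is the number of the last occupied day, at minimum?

3

The precedence chain requires at least 2 distinct days.
Propagating the time windows through the other constraints, Networks can't land before day 3, so the schedule must run through at least day 3.
3 works (last occupied day: day 3): for example Ethics in day 2; HCI in day 1; Networks in day 3; Crypto in day 2; Databases in day 2; Econ in day 3.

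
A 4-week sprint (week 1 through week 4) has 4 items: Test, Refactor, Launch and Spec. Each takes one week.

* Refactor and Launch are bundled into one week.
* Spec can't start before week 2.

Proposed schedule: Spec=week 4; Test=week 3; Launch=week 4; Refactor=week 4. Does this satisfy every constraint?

Yes, all constraints hold

Spec can't start before week 2 — holds.
Refactor and Launch are bundled into one week — holds.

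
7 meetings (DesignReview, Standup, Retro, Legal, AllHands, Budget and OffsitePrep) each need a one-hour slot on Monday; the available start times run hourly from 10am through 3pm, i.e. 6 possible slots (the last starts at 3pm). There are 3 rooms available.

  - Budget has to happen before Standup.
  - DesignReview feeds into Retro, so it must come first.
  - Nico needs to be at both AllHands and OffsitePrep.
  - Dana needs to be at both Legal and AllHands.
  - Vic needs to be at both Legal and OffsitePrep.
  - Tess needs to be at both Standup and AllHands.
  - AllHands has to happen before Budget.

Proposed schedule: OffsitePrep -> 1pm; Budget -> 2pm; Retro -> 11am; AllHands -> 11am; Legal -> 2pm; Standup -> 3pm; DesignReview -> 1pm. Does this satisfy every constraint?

Nico needs to be at both AllHands and OffsitePrep — holds.
Vic needs to be at both Legal and OffsitePrep — holds.
Budget has to happen before Standup — holds.
DesignReview feeds into Retro, so it must come first — violated.
Tess needs to be at both Standup and AllHands — holds.
AllHands has to happen before Budget — holds.
Dana needs to be at both Legal and AllHands — holds.
There are 3 rooms available — holds.

Invalid. DesignReview feeds into Retro, so it must come first.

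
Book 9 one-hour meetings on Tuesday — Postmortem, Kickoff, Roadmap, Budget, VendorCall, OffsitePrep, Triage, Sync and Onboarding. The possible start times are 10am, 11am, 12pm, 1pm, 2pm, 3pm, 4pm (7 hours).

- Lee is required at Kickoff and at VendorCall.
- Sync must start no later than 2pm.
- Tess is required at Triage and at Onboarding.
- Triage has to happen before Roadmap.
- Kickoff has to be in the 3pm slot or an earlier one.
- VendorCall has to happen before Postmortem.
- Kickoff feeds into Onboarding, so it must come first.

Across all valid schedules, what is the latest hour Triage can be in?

3pm

Downstream work caps Triage at 3pm.
Triage at 3pm is achievable: OffsitePrep in 10am; Kickoff in 10am; Sync in 10am; Roadmap in 4pm; Triage in 3pm; VendorCall in 11am; Budget in 10am; Postmortem in 12pm; Onboarding in 11am.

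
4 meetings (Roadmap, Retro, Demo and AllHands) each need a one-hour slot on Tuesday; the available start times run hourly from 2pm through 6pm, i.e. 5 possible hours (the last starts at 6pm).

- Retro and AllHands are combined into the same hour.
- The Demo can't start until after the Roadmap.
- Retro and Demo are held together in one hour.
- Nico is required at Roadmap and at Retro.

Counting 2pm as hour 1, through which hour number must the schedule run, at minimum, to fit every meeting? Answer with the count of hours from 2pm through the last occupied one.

The precedence chain requires at least 2 distinct hours.
2 works (last occupied hour: 3pm): for example Roadmap in 2pm; AllHands in 3pm; Demo in 3pm; Retro in 3pm.

2 hours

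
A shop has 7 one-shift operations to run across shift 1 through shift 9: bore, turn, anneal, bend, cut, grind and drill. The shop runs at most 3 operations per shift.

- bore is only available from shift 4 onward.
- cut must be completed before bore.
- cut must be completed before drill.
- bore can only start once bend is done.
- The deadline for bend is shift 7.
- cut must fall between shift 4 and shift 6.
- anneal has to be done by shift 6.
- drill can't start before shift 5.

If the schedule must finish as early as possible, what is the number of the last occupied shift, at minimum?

shift 5

The precedence chain requires at least 2 distinct shifts.
With at most 3 per shift and 7 operations, at least 3 shifts are needed.
drill can't be placed before shift 5, so the schedule must run through at least shift 5.
5 works (last occupied shift: shift 5): for example drill=shift 5, bore=shift 5, anneal=shift 1, grind=shift 2, cut=shift 4, bend=shift 1, turn=shift 1.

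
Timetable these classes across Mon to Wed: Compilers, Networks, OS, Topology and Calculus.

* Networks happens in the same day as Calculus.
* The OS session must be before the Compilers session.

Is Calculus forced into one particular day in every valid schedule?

Calculus can be Mon (e.g. Topology -> Mon; Calculus -> Mon; Networks -> Mon; Compilers -> Tue; OS -> Mon) or Tue (e.g. Topology -> Mon, Compilers -> Tue, OS -> Mon, Networks -> Tue, Calculus -> Tue).

No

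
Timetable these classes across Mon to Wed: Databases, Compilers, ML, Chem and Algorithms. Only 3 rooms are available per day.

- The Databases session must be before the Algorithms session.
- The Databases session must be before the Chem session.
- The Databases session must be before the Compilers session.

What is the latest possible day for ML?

ML at Wed is achievable: Compilers=Tue; Chem=Tue; Databases=Mon; Algorithms=Tue; ML=Wed.

Wed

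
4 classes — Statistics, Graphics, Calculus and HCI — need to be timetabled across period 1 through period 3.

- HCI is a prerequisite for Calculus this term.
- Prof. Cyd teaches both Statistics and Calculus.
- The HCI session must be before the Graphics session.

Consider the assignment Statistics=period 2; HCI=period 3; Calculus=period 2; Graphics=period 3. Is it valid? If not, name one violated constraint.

No. HCI is a prerequisite for Calculus this term is not satisfied.

Prof. Cyd teaches both Statistics and Calculus — violated.
HCI is a prerequisite for Calculus this term — violated.
The HCI session must be before the Graphics session — violated.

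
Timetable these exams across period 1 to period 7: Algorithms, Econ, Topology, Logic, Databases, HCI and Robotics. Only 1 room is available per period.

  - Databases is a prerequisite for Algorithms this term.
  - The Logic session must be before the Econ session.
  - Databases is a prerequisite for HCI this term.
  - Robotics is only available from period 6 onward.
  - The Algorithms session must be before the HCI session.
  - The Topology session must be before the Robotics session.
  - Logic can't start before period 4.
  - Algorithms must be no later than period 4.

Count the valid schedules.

Splitting on Algorithms: it can be period 2 (11), period 3 (12). Listing each branch's schedules as (Econ, Topology, Logic, Databases, HCI, Robotics) by period number:
Algorithms=period 2: (5,3,4,1,6,7) (5,3,4,1,7,6) (5,6,4,1,3,7) (6,3,4,1,5,7) (6,3,5,1,4,7) (6,4,5,1,3,7) (6,5,4,1,3,7) (7,3,4,1,5,6) (7,3,5,1,4,6) (7,4,5,1,3,6) (7,5,4,1,3,6) — 11.
Algorithms=period 3: (5,1,4,2,6,7) (5,1,4,2,7,6) (5,2,4,1,6,7) (5,2,4,1,7,6) (6,1,4,2,5,7) (6,1,5,2,4,7) (6,2,4,1,5,7) (6,2,5,1,4,7) (7,1,4,2,5,6) (7,1,5,2,4,6) (7,2,4,1,5,6) (7,2,5,1,4,6) — 12.
Summing: 11 + 12 = 23.

23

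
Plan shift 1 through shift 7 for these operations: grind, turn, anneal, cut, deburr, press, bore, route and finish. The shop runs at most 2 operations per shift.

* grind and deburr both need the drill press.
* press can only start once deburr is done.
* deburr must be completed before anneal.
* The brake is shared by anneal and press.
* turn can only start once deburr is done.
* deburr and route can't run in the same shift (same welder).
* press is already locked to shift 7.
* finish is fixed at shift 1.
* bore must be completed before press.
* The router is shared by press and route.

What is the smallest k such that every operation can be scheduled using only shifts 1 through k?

7

The precedence chain requires at least 2 distinct shifts.
With at most 2 per shift and 9 operations, at least 5 shifts are needed.
press can't be placed before shift 7, so the schedule must run through at least shift 7.
7 works (last occupied shift: shift 7): for example bore -> shift 3; cut -> shift 4; deburr -> shift 1; finish -> shift 1; route -> shift 4; turn -> shift 2; grind -> shift 3; anneal -> shift 2; press -> shift 7.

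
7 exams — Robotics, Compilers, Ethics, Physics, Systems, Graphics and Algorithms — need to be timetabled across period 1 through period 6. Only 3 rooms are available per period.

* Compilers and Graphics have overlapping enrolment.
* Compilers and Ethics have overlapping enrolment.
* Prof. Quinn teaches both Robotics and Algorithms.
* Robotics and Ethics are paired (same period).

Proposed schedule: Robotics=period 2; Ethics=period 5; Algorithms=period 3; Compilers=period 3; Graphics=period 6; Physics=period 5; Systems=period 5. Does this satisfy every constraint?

Only 3 rooms are available per period — holds.
Prof. Quinn teaches both Robotics and Algorithms — holds.
Robotics and Ethics are paired (same period) — violated.
Compilers and Graphics have overlapping enrolment — holds.
Compilers and Ethics have overlapping enrolment — holds.

Invalid. Robotics and Ethics are paired (same period).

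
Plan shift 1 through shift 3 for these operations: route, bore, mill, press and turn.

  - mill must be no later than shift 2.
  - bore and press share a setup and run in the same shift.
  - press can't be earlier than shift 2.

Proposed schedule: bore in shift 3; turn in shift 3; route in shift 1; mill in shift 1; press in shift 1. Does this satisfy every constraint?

No — it violates: bore and press share a setup and run in the same shift

bore and press share a setup and run in the same shift — violated.
mill must be no later than shift 2 — holds.
press can't be earlier than shift 2 — violated.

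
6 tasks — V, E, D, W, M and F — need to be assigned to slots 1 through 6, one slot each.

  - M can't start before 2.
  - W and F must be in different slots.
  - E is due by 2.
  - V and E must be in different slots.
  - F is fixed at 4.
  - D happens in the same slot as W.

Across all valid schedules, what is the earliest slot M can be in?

M is available from 2.
M at 2 is achievable: E in 1; W in 1; F in 4; D in 1; M in 2; V in 2.

2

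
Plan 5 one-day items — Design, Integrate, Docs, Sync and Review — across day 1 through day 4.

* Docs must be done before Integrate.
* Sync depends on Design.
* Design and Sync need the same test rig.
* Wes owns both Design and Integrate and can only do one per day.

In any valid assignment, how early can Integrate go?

day 2

Precedence pushes Integrate to at least day 2.
Integrate at day 2 is achievable: Review=day 1; Docs=day 1; Design=day 1; Integrate=day 2; Sync=day 2.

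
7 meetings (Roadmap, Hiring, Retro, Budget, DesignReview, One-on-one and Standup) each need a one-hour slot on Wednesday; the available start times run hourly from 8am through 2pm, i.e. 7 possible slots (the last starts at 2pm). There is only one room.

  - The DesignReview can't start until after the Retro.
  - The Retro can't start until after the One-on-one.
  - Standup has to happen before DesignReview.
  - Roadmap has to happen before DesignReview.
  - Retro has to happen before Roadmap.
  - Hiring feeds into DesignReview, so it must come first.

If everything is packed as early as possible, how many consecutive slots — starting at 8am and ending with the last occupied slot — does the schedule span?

The precedence chain requires at least 4 distinct slots.
With at most 1 per slot and 7 meetings, at least 7 slots are needed.
7 works (last occupied slot: 2pm): for example Roadmap -> 10am, One-on-one -> 8am, Hiring -> 11am, Standup -> 12pm, Retro -> 9am, DesignReview -> 1pm, Budget -> 2pm.

7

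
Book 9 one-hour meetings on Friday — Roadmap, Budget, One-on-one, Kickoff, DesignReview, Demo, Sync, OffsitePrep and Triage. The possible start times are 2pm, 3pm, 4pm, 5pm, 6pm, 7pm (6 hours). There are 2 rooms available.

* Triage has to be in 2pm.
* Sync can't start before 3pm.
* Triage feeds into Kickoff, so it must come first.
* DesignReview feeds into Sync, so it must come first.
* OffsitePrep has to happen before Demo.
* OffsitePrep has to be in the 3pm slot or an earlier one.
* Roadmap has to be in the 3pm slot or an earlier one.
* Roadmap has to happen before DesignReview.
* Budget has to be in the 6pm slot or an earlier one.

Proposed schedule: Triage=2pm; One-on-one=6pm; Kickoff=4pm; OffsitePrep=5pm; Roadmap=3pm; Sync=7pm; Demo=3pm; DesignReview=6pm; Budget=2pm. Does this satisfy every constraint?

No — it violates: OffsitePrep has to happen before Demo

Roadmap has to be in the 3pm slot or an earlier one — holds.
There are 2 rooms available — holds.
Budget has to be in the 6pm slot or an earlier one — holds.
Triage feeds into Kickoff, so it must come first — holds.
OffsitePrep has to be in the 3pm slot or an earlier one — violated.
Roadmap has to happen before DesignReview — holds.
OffsitePrep has to happen before Demo — violated.
Triage has to be in 2pm — holds.
DesignReview feeds into Sync, so it must come first — holds.
Sync can't start before 3pm — holds.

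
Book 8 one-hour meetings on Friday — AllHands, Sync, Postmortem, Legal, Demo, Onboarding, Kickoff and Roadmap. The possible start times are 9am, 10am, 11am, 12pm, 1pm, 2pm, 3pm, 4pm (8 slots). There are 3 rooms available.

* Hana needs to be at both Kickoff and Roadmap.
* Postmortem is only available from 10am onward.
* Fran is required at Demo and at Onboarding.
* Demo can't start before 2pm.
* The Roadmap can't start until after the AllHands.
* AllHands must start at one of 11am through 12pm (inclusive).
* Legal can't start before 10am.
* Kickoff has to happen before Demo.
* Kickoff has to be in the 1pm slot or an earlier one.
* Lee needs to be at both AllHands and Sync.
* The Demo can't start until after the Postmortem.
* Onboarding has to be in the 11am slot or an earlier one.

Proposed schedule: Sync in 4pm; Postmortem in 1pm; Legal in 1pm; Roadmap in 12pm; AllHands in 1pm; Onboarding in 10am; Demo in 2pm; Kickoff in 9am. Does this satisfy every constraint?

AllHands must start at one of 11am through 12pm (inclusive) — violated.
Lee needs to be at both AllHands and Sync — holds.
There are 3 rooms available — holds.
Kickoff has to be in the 1pm slot or an earlier one — holds.
Legal can't start before 10am — holds.
Postmortem is only available from 10am onward — holds.
Demo can't start before 2pm — holds.
Onboarding has to be in the 11am slot or an earlier one — holds.
The Roadmap can't start until after the AllHands — violated.
Fran is required at Demo and at Onboarding — holds.
Kickoff has to happen before Demo — holds.
The Demo can't start until after the Postmortem — holds.
Hana needs to be at both Kickoff and Roadmap — holds.

Invalid. The Roadmap can't start until after the AllHands.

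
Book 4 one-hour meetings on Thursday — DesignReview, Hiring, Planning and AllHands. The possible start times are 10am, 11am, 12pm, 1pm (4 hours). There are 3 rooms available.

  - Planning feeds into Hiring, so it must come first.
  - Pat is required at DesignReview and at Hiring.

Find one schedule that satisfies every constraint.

Hiring -> 11am, DesignReview -> 10am, Planning -> 10am, AllHands -> 10am

Checking: Planning(10am) before Hiring(11am); DesignReview(10am) != Hiring(11am); max 3 per hour (cap 3).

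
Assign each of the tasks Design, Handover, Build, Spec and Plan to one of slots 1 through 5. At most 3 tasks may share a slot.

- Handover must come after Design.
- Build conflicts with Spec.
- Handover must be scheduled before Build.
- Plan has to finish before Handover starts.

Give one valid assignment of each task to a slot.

Plan=1; Design=1; Handover=2; Build=3; Spec=1

Checking: Design(1) before Handover(2); Plan(1) before Handover(2); Handover(2) before Build(3); Build(3) != Spec(1); max 3 per slot (cap 3).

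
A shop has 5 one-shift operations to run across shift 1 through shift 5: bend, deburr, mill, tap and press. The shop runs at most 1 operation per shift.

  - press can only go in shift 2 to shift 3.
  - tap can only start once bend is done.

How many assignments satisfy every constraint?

24

Splitting on bend: it can be shift 1 (12), shift 2 (4), shift 3 (4), shift 4 (4). Listing each branch's schedules as (deburr, mill, tap, press) by shift number:
bend=shift 1: (2,4,5,3) (2,5,4,3) (3,4,5,2) (3,5,4,2) (4,2,5,3) (4,3,5,2) (4,5,2,3) (4,5,3,2) (5,2,4,3) (5,3,4,2) (5,4,2,3) (5,4,3,2) — 12.
bend=shift 2: (1,4,5,3) (1,5,4,3) (4,1,5,3) (5,1,4,3) — 4.
bend=shift 3: (1,4,5,2) (1,5,4,2) (4,1,5,2) (5,1,4,2) — 4.
bend=shift 4: (1,2,5,3) (1,3,5,2) (2,1,5,3) (3,1,5,2) — 4.
Summing: 12 + 4 + 4 + 4 = 24.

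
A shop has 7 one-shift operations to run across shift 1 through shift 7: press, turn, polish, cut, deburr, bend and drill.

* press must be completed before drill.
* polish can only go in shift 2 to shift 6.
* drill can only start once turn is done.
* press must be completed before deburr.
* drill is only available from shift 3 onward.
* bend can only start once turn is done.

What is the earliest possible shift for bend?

Precedence pushes bend to at least shift 2.
bend at shift 2 is achievable: deburr in shift 2, cut in shift 1, bend in shift 2, press in shift 1, polish in shift 2, drill in shift 3, turn in shift 1.

shift 2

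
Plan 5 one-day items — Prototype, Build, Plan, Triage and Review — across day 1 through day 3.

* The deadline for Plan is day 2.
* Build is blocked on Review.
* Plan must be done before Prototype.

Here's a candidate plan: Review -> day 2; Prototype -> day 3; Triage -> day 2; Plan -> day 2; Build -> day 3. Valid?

Build is blocked on Review — holds.
Plan must be done before Prototype — holds.
The deadline for Plan is day 2 — holds.

Yes, all constraints hold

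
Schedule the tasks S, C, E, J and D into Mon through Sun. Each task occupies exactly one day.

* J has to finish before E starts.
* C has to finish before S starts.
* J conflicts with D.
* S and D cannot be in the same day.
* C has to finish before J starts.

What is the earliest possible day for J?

Tue

Precedence pushes J to at least Tue; downstream work caps J at Sat.
J at Tue is achievable: C=Mon; D=Mon; E=Wed; J=Tue; S=Tue.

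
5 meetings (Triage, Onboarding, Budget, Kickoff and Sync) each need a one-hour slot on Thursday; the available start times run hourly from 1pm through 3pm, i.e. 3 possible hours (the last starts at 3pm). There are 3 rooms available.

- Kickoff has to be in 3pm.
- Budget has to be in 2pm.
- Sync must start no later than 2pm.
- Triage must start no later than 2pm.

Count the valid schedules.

Splitting on Triage: it can be 1pm (6), 2pm (5). Listing each branch's schedules as (Onboarding, Budget, Kickoff, Sync):
Triage=1pm: (1pm,2pm,3pm,1pm) (1pm,2pm,3pm,2pm) (2pm,2pm,3pm,1pm) (2pm,2pm,3pm,2pm) (3pm,2pm,3pm,1pm) (3pm,2pm,3pm,2pm) — 6.
Triage=2pm: (1pm,2pm,3pm,1pm) (1pm,2pm,3pm,2pm) (2pm,2pm,3pm,1pm) (3pm,2pm,3pm,1pm) (3pm,2pm,3pm,2pm) — 5.
Summing: 6 + 5 = 11.

11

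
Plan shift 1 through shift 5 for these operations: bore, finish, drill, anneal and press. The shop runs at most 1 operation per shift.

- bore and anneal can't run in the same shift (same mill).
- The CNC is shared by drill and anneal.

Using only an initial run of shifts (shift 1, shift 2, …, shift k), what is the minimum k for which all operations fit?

With at most 1 per shift and 5 operations, at least 5 shifts are needed.
5 works (last occupied shift: shift 5): for example bore -> shift 1; anneal -> shift 4; press -> shift 5; finish -> shift 2; drill -> shift 3.

5 shifts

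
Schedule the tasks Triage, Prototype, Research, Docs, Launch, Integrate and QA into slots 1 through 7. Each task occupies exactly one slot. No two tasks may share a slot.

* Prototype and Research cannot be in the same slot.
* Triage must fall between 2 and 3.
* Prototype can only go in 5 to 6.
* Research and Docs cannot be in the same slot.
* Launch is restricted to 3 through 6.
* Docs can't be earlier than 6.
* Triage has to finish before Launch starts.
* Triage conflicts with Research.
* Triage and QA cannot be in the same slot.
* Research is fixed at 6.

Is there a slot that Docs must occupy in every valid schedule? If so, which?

Docs's window is 6–7.
Research is fixed at 6, and Docs can't share a slot with Research.
So Docs must be 7.

7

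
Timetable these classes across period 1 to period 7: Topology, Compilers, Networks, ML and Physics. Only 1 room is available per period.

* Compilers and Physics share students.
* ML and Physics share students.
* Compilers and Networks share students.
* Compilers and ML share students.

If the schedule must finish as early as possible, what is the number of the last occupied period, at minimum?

With at most 1 per period and 5 classes, at least 5 periods are needed.
5 works (last occupied period: period 5): for example Compilers in period 2; Networks in period 3; Physics in period 5; ML in period 4; Topology in period 1.

5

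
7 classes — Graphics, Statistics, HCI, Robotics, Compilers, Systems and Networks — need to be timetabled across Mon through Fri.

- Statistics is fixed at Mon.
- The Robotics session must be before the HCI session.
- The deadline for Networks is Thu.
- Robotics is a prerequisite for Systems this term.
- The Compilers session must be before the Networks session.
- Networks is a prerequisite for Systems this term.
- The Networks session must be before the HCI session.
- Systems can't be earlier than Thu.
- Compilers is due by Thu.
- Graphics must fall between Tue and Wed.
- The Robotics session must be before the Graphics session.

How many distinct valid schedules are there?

Splitting on Graphics: it can be Tue (17), Wed (34). Listing each branch's schedules as (Statistics, HCI, Robotics, Compilers, Systems, Networks):
Graphics=Tue: (Mon,Wed,Mon,Mon,Thu,Tue) (Mon,Wed,Mon,Mon,Fri,Tue) (Mon,Thu,Mon,Mon,Thu,Tue) (Mon,Thu,Mon,Mon,Thu,Wed) (Mon,Thu,Mon,Mon,Fri,Tue) (Mon,Thu,Mon,Mon,Fri,Wed) (Mon,Thu,Mon,Tue,Thu,Wed) (Mon,Thu,Mon,Tue,Fri,Wed) (Mon,Fri,Mon,Mon,Thu,Tue) (Mon,Fri,Mon,Mon,Thu,Wed) (Mon,Fri,Mon,Mon,Fri,Tue) (Mon,Fri,Mon,Mon,Fri,Wed) (Mon,Fri,Mon,Mon,Fri,Thu) (Mon,Fri,Mon,Tue,Thu,Wed) (Mon,Fri,Mon,Tue,Fri,Wed) (Mon,Fri,Mon,Tue,Fri,Thu) (Mon,Fri,Mon,Wed,Fri,Thu) — 17.
Graphics=Wed: (Mon,Wed,Mon,Mon,Thu,Tue) (Mon,Wed,Mon,Mon,Fri,Tue) (Mon,Wed,Tue,Mon,Thu,Tue) (Mon,Wed,Tue,Mon,Fri,Tue) (Mon,Thu,Mon,Mon,Thu,Tue) (Mon,Thu,Mon,Mon,Thu,Wed) (Mon,Thu,Mon,Mon,Fri,Tue) (Mon,Thu,Mon,Mon,Fri,Wed) (Mon,Thu,Mon,Tue,Thu,Wed) (Mon,Thu,Mon,Tue,Fri,Wed) (Mon,Thu,Tue,Mon,Thu,Tue) (Mon,Thu,Tue,Mon,Thu,Wed) (Mon,Thu,Tue,Mon,Fri,Tue) (Mon,Thu,Tue,Mon,Fri,Wed) (Mon,Thu,Tue,Tue,Thu,Wed) (Mon,Thu,Tue,Tue,Fri,Wed) (Mon,Fri,Mon,Mon,Thu,Tue) (Mon,Fri,Mon,Mon,Thu,Wed) (Mon,Fri,Mon,Mon,Fri,Tue) (Mon,Fri,Mon,Mon,Fri,Wed) (Mon,Fri,Mon,Mon,Fri,Thu) (Mon,Fri,Mon,Tue,Thu,Wed) (Mon,Fri,Mon,Tue,Fri,Wed) (Mon,Fri,Mon,Tue,Fri,Thu) (Mon,Fri,Mon,Wed,Fri,Thu) (Mon,Fri,Tue,Mon,Thu,Tue) (Mon,Fri,Tue,Mon,Thu,Wed) (Mon,Fri,Tue,Mon,Fri,Tue) (Mon,Fri,Tue,Mon,Fri,Wed) (Mon,Fri,Tue,Mon,Fri,Thu) (Mon,Fri,Tue,Tue,Thu,Wed) (Mon,Fri,Tue,Tue,Fri,Wed) (Mon,Fri,Tue,Tue,Fri,Thu) (Mon,Fri,Tue,Wed,Fri,Thu) — 34.
Summing: 17 + 34 = 51.

51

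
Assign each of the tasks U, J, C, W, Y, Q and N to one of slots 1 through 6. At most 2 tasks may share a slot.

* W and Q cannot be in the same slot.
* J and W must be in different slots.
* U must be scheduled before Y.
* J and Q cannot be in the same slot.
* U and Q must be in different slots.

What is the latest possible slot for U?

Downstream work caps U at 5.
U at 5 is achievable: C in 1; N in 2; U in 5; Y in 6; Q in 3; W in 2; J in 1.

5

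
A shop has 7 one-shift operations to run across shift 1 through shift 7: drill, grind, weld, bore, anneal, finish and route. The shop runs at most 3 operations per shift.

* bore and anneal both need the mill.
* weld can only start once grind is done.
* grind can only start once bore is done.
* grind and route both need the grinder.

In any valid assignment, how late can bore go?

shift 5

Downstream work caps bore at shift 5.
bore at shift 5 is achievable: anneal in shift 1, bore in shift 5, route in shift 2, finish in shift 1, grind in shift 6, drill in shift 1, weld in shift 7.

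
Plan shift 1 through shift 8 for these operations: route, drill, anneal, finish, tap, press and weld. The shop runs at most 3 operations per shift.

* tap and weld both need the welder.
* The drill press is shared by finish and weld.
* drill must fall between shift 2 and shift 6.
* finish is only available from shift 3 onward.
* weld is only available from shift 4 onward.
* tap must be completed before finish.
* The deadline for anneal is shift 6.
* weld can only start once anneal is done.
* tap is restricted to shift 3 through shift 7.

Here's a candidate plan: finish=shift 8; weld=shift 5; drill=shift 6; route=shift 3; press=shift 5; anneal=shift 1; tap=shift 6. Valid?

Yes, all constraints hold

The deadline for anneal is shift 6 — holds.
tap and weld both need the welder — holds.
finish is only available from shift 3 onward — holds.
weld is only available from shift 4 onward — holds.
drill must fall between shift 2 and shift 6 — holds.
The drill press is shared by finish and weld — holds.
tap must be completed before finish — holds.
weld can only start once anneal is done — holds.
tap is restricted to shift 3 through shift 7 — holds.
The shop runs at most 3 operations per shift — holds.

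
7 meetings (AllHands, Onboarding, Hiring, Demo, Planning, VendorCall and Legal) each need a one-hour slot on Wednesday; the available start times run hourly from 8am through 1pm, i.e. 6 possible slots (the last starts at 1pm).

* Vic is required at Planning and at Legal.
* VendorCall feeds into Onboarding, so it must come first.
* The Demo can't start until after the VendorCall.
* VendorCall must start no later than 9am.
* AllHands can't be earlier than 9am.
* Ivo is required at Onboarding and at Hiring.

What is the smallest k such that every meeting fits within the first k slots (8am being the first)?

2 slots

The precedence chain requires at least 2 distinct slots.
2 works (last occupied slot: 9am): for example Hiring in 8am, Onboarding in 9am, Demo in 9am, VendorCall in 8am, Legal in 9am, AllHands in 9am, Planning in 8am.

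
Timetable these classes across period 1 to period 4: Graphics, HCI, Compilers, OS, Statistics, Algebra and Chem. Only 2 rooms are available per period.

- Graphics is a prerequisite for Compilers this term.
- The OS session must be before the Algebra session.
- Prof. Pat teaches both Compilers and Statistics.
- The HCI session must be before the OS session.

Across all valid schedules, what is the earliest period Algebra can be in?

Precedence pushes Algebra to at least period 3.
Algebra at period 3 is achievable: Graphics in period 1; Algebra in period 3; OS in period 2; Statistics in period 3; Chem in period 4; Compilers in period 2; HCI in period 1.

period 3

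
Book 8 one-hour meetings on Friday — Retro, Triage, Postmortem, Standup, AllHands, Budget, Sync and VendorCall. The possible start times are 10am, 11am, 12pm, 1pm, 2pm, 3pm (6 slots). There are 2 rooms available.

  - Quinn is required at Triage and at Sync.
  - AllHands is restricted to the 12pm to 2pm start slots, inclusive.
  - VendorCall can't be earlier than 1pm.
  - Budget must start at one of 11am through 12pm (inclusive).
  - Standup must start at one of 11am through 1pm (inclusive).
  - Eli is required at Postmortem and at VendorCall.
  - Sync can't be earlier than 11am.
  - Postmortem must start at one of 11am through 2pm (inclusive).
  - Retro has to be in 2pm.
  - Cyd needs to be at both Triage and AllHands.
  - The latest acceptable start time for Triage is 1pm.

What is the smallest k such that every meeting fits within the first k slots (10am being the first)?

5 slots

With at most 2 per slot and 8 meetings, at least 4 slots are needed.
Retro can't be placed before 2pm — that is slot 5 counting from 10am — so the schedule must run through at least 5 slots.
5 works (last occupied slot: 2pm): for example Postmortem in 12pm, Standup in 11am, VendorCall in 1pm, Triage in 10am, AllHands in 12pm, Retro in 2pm, Sync in 1pm, Budget in 11am.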